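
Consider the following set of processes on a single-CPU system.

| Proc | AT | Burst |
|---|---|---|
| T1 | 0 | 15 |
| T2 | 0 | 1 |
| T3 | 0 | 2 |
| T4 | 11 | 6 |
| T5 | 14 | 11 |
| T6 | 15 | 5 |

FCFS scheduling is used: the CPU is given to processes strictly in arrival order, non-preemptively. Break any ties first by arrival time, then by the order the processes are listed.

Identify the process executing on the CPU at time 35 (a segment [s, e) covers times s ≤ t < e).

T6

Timeline: | T1 0-15 | T2 15-16 | T3 16-18 | T4 18-24 | T5 24-35 | T6 35-40 |
Completion: T1=15  T2=16  T3=18  T4=24  T5=35  T6=40
Turnaround (C−A): T1=15  T2=16  T3=18  T4=13  T5=21  T6=25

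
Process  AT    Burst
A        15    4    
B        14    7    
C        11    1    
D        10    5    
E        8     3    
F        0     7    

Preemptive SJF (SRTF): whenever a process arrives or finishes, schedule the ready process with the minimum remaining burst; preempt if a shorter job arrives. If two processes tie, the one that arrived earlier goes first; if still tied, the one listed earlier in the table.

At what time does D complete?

17

Schedule: | F 0-7 | idle 7-8 | E 8-11 | C 11-12 | D 12-17 | A 17-21 | B 21-28 |
Completion: A=21  B=28  C=12  D=17  E=11  F=7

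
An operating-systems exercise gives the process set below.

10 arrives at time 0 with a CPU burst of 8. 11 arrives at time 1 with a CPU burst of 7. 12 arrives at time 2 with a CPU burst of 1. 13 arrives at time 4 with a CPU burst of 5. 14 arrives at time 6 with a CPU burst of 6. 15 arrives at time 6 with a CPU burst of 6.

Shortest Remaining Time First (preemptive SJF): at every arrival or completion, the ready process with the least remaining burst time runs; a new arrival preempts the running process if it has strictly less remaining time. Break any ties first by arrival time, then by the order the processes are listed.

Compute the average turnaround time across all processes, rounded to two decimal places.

14.33

Schedule: | 10 0-2 | 12 2-3 | 10 3-9 | 13 9-14 | 14 14-20 | 15 20-26 | 11 26-33 |
Completion: 10=9  11=33  12=3  13=14  14=20  15=26
Turnaround (C−A): 10=9  11=32  12=1  13=10  14=14  15=20
Turnaround times: 10=9, 11=32, 12=1, 13=10, 14=14, 15=20
Average turnaround = (9+32+1+10+14+20) / 6 = 86/6 = 14.33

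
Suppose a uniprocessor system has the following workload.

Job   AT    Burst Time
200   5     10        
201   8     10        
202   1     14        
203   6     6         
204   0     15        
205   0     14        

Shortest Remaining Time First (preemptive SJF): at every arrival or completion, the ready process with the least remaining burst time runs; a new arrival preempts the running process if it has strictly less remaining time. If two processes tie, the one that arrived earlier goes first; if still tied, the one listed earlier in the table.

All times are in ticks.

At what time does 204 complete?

69

Timeline: | 205 0-6 | 203 6-12 | 205 12-20 | 200 20-30 | 201 30-40 | 202 40-54 | 204 54-69 |
Completion: 200=30  201=40  202=54  203=12  204=69  205=20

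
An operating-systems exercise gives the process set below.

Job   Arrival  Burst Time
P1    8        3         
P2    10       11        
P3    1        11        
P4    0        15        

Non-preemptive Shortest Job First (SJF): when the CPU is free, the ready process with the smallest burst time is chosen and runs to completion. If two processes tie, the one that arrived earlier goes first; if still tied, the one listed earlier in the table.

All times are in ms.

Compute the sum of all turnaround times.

83

Schedule: | P4 0-15 | P1 15-18 | P3 18-29 | P2 29-40 |
Completion: P1=18  P2=40  P3=29  P4=15
Turnaround (C−A): P1=10  P2=30  P3=28  P4=15
Turnaround = completion − arrival: P1=10, P2=30, P3=28, P4=15
Total turnaround = 10 + 30 + 28 + 15 = 83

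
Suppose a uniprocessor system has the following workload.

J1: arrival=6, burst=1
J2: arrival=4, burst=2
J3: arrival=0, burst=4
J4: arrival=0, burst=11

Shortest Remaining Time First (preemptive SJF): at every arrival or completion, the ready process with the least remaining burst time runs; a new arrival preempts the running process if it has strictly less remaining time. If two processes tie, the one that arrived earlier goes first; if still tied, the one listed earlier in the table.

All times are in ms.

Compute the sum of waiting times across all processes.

Timeline: | J3 0-4 | J2 4-6 | J1 6-7 | J4 7-18 |
Completion: J1=7  J2=6  J3=4  J4=18
Waiting = turnaround − burst: J1=0, J2=0, J3=0, J4=7
Total waiting = 0 + 0 + 0 + 7 = 7

7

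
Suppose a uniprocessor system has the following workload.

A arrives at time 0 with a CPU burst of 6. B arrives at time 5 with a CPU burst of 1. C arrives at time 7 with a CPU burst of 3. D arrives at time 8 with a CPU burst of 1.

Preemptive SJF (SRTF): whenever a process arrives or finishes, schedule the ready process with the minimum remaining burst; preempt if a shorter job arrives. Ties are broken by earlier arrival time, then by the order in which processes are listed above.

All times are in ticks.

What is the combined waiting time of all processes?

Schedule: | A 0-6 | B 6-7 | C 7-8 | D 8-9 | C 9-11 |
Completion: A=6  B=7  C=11  D=9
Turnaround (C−A): A=6  B=2  C=4  D=1
Waiting = turnaround − burst: A=0, B=1, C=1, D=0
Total waiting = 0 + 1 + 1 + 0 = 2

2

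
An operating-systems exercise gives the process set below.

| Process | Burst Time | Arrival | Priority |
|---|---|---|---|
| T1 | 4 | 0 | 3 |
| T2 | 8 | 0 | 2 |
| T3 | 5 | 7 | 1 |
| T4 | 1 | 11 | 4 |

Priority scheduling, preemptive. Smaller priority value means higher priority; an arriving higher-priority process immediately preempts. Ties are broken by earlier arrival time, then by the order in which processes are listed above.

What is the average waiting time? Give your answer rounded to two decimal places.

6.00

Gantt: | T2 0-7 | T3 7-12 | T2 12-13 | T1 13-17 | T4 17-18 |
Completion: T1=17  T2=13  T3=12  T4=18
Turnaround (C−A): T1=17  T2=13  T3=5  T4=7
Waiting times: T1=13, T2=5, T3=0, T4=6
Average waiting = (13+5+0+6) / 4 = 24/4 = 6.00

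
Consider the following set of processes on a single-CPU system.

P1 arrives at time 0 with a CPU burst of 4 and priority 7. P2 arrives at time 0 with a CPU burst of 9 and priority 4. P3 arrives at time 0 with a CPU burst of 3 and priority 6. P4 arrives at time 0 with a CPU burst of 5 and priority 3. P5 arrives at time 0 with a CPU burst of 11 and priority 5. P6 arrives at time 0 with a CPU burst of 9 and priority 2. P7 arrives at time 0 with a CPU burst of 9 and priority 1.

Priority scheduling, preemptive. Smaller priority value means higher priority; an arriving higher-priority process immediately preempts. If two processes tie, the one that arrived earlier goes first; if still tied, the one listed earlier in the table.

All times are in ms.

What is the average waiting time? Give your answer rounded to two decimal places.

24.43

Timeline: | P7 0-9 | P6 9-18 | P4 18-23 | P2 23-32 | P5 32-43 | P3 43-46 | P1 46-50 |
Completion: P1=50  P2=32  P3=46  P4=23  P5=43  P6=18  P7=9
Waiting times: P1=46, P2=23, P3=43, P4=18, P5=32, P6=9, P7=0
Average waiting = (46+23+43+18+32+9+0) / 7 = 171/7 = 24.43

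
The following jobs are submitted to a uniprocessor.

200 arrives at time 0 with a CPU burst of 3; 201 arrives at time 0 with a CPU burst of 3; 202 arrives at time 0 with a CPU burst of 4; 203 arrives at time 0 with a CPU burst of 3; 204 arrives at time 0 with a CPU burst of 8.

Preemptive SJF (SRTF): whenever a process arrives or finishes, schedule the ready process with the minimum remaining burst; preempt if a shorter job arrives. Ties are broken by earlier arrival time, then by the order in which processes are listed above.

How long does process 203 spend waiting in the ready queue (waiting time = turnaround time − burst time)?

6

Gantt: | 200 0-3 | 201 3-6 | 203 6-9 | 202 9-13 | 204 13-21 |
Completion: 200=3  201=6  202=13  203=9  204=21
Waiting(203) = turnaround − burst = 9 − 3 = 6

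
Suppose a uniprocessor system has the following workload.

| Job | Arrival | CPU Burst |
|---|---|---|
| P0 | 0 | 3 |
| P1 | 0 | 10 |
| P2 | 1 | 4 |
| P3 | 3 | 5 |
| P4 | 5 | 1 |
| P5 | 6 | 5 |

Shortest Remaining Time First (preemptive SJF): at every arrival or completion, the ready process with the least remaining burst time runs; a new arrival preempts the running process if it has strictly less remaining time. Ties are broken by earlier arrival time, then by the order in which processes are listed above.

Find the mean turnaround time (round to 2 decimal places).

Gantt: | P0 0-3 | P2 3-5 | P4 5-6 | P2 6-8 | P3 8-13 | P5 13-18 | P1 18-28 |
Completion: P0=3  P1=28  P2=8  P3=13  P4=6  P5=18
Turnaround (C−A): P0=3  P1=28  P2=7  P3=10  P4=1  P5=12
Turnaround times: P0=3, P1=28, P2=7, P3=10, P4=1, P5=12
Average turnaround = (3+28+7+10+1+12) / 6 = 61/6 = 10.17

10.17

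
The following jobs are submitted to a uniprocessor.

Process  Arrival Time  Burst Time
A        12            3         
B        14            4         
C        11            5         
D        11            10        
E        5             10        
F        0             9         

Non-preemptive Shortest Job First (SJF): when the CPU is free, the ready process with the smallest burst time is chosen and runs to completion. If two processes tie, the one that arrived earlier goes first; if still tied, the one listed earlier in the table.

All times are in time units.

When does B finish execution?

26

Timeline: | F 0-9 | E 9-19 | A 19-22 | B 22-26 | C 26-31 | D 31-41 |
Completion: A=22  B=26  C=31  D=41  E=19  F=9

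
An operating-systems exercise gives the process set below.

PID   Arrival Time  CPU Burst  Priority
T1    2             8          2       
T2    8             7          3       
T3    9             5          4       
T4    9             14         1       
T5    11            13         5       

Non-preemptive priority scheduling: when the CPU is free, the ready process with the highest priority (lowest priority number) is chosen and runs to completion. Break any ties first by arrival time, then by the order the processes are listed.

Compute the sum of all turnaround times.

Gantt: | idle 0-2 | T1 2-10 | T4 10-24 | T2 24-31 | T3 31-36 | T5 36-49 |
Completion: T1=10  T2=31  T3=36  T4=24  T5=49
Turnaround (C−A): T1=8  T2=23  T3=27  T4=15  T5=38
Turnaround = completion − arrival: T1=8, T2=23, T3=27, T4=15, T5=38
Total turnaround = 8 + 23 + 27 + 15 + 38 = 111

111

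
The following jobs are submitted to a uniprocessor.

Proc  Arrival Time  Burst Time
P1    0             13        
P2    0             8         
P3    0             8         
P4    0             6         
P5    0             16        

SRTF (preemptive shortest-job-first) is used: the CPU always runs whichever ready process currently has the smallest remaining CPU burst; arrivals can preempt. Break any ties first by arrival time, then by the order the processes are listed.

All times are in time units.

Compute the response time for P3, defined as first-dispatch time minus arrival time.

14

Schedule: | P4 0-6 | P2 6-14 | P3 14-22 | P1 22-35 | P5 35-51 |
Completion: P1=35  P2=14  P3=22  P4=6  P5=51
Turnaround (C−A): P1=35  P2=14  P3=22  P4=6  P5=51
Response(P3) = first start − arrival = 14 − 0 = 14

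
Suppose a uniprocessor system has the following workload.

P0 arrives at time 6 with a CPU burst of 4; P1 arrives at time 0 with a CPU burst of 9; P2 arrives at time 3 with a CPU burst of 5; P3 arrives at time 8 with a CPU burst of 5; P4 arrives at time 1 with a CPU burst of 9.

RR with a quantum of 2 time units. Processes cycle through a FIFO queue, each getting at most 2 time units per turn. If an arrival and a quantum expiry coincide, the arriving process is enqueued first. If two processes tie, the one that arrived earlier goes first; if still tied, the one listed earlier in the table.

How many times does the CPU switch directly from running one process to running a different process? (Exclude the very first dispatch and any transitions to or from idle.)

Gantt: | P1 0-2 | P4 2-4 | P1 4-6 | P2 6-8 | P4 8-10 | P0 10-12 | P1 12-14 | P3 14-16 | P2 16-18 | P4 18-20 | P0 20-22 | P1 22-24 | P3 24-26 | P2 26-27 | P4 27-29 | P1 29-30 | P3 30-31 | P4 31-32 |
Completion: P0=22  P1=30  P2=27  P3=31  P4=32
Turnaround (C−A): P0=16  P1=30  P2=24  P3=23  P4=31

17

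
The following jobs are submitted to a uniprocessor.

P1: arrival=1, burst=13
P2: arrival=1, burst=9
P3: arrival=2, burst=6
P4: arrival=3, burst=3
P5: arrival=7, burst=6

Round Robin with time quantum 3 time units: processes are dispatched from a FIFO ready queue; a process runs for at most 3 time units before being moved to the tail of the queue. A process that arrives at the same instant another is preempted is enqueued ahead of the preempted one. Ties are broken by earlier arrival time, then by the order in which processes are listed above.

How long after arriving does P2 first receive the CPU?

Timeline: | idle 0-1 | P1 1-4 | P2 4-7 | P3 7-10 | P4 10-13 | P1 13-16 | P5 16-19 | P2 19-22 | P3 22-25 | P1 25-28 | P5 28-31 | P2 31-34 | P1 34-38 |
Completion: P1=38  P2=34  P3=25  P4=13  P5=31
Turnaround (C−A): P1=37  P2=33  P3=23  P4=10  P5=24
Response(P2) = first start − arrival = 4 − 1 = 3

3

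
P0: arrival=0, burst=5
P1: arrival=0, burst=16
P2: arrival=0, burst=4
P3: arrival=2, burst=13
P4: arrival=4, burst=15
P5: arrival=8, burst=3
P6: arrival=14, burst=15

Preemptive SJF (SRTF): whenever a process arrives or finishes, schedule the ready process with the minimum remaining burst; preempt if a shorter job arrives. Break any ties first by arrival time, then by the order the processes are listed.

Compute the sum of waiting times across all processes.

117

Timeline: | P2 0-4 | P0 4-9 | P5 9-12 | P3 12-25 | P4 25-40 | P6 40-55 | P1 55-71 |
Completion: P0=9  P1=71  P2=4  P3=25  P4=40  P5=12  P6=55
Turnaround (C−A): P0=9  P1=71  P2=4  P3=23  P4=36  P5=4  P6=41
Waiting = turnaround − burst: P0=4, P1=55, P2=0, P3=10, P4=21, P5=1, P6=26
Total waiting = 4 + 55 + 0 + 10 + 21 + 1 + 26 = 117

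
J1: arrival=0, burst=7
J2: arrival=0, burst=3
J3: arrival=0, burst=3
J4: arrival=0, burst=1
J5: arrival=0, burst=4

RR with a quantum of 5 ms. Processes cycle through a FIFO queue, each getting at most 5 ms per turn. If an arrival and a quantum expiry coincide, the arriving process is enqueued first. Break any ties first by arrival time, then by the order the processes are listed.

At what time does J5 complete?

16

Gantt: | J1 0-5 | J2 5-8 | J3 8-11 | J4 11-12 | J5 12-16 | J1 16-18 |
Completion: J1=18  J2=8  J3=11  J4=12  J5=16
Turnaround (C−A): J1=18  J2=8  J3=11  J4=12  J5=16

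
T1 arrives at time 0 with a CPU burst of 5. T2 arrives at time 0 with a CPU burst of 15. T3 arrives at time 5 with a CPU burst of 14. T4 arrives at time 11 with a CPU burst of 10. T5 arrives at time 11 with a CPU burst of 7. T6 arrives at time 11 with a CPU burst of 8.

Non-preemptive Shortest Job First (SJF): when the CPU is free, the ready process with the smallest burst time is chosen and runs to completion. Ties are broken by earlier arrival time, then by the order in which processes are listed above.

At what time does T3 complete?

Timeline: | T1 0-5 | T3 5-19 | T5 19-26 | T6 26-34 | T4 34-44 | T2 44-59 |
Completion: T1=5  T2=59  T3=19  T4=44  T5=26  T6=34

19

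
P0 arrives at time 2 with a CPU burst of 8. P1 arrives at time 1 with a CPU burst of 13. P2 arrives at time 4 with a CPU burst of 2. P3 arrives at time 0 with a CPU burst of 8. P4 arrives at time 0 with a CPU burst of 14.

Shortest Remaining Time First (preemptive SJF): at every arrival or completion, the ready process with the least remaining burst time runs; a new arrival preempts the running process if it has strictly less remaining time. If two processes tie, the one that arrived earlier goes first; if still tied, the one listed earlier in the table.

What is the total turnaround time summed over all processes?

103

Gantt: | P3 0-4 | P2 4-6 | P3 6-10 | P0 10-18 | P1 18-31 | P4 31-45 |
Completion: P0=18  P1=31  P2=6  P3=10  P4=45
Turnaround = completion − arrival: P0=16, P1=30, P2=2, P3=10, P4=45
Total turnaround = 16 + 30 + 2 + 10 + 45 = 103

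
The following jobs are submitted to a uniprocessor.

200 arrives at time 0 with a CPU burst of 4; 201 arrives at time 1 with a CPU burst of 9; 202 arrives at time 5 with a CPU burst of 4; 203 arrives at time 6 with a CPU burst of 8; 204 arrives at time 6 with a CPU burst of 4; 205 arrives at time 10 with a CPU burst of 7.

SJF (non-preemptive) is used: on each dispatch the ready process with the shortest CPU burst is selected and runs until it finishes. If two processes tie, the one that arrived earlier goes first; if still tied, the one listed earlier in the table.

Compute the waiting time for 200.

Timeline: | 200 0-4 | 201 4-13 | 202 13-17 | 204 17-21 | 205 21-28 | 203 28-36 |
Completion: 200=4  201=13  202=17  203=36  204=21  205=28
Turnaround (C−A): 200=4  201=12  202=12  203=30  204=15  205=18
Waiting(200) = turnaround − burst = 4 − 4 = 0

0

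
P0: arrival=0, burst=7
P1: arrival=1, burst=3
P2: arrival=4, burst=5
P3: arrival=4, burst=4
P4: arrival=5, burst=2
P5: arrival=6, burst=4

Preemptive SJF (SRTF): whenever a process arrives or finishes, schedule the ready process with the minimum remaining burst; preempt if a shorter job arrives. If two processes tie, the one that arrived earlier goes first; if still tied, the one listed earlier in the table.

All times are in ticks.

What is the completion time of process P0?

25

Timeline: | P0 0-1 | P1 1-4 | P3 4-5 | P4 5-7 | P3 7-10 | P5 10-14 | P2 14-19 | P0 19-25 |
Completion: P0=25  P1=4  P2=19  P3=10  P4=7  P5=14
Turnaround (C−A): P0=25  P1=3  P2=15  P3=6  P4=2  P5=8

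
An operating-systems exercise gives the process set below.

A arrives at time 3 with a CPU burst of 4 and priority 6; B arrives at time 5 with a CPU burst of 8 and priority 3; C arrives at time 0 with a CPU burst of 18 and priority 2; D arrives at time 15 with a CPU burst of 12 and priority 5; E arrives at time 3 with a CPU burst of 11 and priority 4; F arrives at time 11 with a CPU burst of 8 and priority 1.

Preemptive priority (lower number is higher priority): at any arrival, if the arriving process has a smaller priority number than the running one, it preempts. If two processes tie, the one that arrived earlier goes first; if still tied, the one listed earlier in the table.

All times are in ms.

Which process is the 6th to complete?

Schedule: | C 0-11 | F 11-19 | C 19-26 | B 26-34 | E 34-45 | D 45-57 | A 57-61 |
Completion: A=61  B=34  C=26  D=57  E=45  F=19
Turnaround (C−A): A=58  B=29  C=26  D=42  E=42  F=8
Finish order: F → C → B → E → D → A

A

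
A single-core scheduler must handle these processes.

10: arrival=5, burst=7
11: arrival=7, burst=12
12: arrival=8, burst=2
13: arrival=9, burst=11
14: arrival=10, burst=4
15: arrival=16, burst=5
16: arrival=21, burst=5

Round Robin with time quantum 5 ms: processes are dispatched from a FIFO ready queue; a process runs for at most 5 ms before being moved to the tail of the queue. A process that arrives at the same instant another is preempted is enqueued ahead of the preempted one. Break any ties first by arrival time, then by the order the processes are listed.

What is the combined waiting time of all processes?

131

Timeline: | idle 0-5 | 10 5-10 | 11 10-15 | 12 15-17 | 13 17-22 | 14 22-26 | 10 26-28 | 11 28-33 | 15 33-38 | 16 38-43 | 13 43-48 | 11 48-50 | 13 50-51 |
Completion: 10=28  11=50  12=17  13=51  14=26  15=38  16=43
Turnaround (C−A): 10=23  11=43  12=9  13=42  14=16  15=22  16=22
Waiting = turnaround − burst: 10=16, 11=31, 12=7, 13=31, 14=12, 15=17, 16=17
Total waiting = 16 + 31 + 7 + 31 + 12 + 17 + 17 = 131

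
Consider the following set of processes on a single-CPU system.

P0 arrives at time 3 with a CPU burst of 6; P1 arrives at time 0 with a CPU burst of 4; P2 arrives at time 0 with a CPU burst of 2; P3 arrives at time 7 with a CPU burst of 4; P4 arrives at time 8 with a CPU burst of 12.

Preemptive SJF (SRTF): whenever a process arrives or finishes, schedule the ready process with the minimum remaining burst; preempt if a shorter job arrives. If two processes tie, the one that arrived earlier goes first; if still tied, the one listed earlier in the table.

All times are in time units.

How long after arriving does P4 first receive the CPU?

8

Gantt: | P2 0-2 | P1 2-6 | P0 6-7 | P3 7-11 | P0 11-16 | P4 16-28 |
Completion: P0=16  P1=6  P2=2  P3=11  P4=28
Response(P4) = first start − arrival = 16 − 8 = 8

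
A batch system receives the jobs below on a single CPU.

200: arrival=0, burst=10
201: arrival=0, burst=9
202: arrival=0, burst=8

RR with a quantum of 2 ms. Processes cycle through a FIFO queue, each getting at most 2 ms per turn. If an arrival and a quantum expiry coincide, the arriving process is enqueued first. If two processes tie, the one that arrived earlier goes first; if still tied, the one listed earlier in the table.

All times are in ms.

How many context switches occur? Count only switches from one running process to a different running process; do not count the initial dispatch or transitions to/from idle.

Schedule: | 200 0-2 | 201 2-4 | 202 4-6 | 200 6-8 | 201 8-10 | 202 10-12 | 200 12-14 | 201 14-16 | 202 16-18 | 200 18-20 | 201 20-22 | 202 22-24 | 200 24-26 | 201 26-27 |
Completion: 200=26  201=27  202=24
Turnaround (C−A): 200=26  201=27  202=24

13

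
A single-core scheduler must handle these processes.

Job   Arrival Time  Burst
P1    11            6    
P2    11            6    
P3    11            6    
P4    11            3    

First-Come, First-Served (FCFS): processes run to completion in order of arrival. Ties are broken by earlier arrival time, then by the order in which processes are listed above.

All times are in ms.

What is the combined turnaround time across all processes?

Timeline: | idle 0-11 | P1 11-17 | P2 17-23 | P3 23-29 | P4 29-32 |
Completion: P1=17  P2=23  P3=29  P4=32
Turnaround (C−A): P1=6  P2=12  P3=18  P4=21
Turnaround = completion − arrival: P1=6, P2=12, P3=18, P4=21
Total turnaround = 6 + 12 + 18 + 21 = 57

57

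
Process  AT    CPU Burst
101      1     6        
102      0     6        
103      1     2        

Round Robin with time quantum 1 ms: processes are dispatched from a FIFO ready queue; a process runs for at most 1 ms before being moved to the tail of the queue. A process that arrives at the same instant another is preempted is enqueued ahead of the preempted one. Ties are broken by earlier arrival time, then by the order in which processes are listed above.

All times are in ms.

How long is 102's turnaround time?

13

Timeline: | 102 0-1 | 101 1-2 | 103 2-3 | 102 3-4 | 101 4-5 | 103 5-6 | 102 6-7 | 101 7-8 | 102 8-9 | 101 9-10 | 102 10-11 | 101 11-12 | 102 12-13 | 101 13-14 |
Completion: 101=14  102=13  103=6
Turnaround(102) = completion − arrival = 13 − 0 = 13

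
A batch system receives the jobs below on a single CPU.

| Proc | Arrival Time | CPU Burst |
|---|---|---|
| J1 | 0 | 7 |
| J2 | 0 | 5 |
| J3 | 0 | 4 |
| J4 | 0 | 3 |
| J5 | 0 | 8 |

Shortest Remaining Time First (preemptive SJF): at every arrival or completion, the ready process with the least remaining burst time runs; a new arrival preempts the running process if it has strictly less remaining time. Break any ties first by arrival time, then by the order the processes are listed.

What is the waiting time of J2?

7

Schedule: | J4 0-3 | J3 3-7 | J2 7-12 | J1 12-19 | J5 19-27 |
Completion: J1=19  J2=12  J3=7  J4=3  J5=27
Turnaround (C−A): J1=19  J2=12  J3=7  J4=3  J5=27
Waiting(J2) = turnaround − burst = 12 − 5 = 7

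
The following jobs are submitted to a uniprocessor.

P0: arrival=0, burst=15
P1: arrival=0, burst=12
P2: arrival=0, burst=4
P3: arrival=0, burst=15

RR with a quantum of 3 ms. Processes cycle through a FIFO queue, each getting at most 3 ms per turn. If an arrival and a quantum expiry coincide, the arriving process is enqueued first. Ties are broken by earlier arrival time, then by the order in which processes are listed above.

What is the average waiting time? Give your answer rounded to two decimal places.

24.75

Gantt: | P0 0-3 | P1 3-6 | P2 6-9 | P3 9-12 | P0 12-15 | P1 15-18 | P2 18-19 | P3 19-22 | P0 22-25 | P1 25-28 | P3 28-31 | P0 31-34 | P1 34-37 | P3 37-40 | P0 40-43 | P3 43-46 |
Completion: P0=43  P1=37  P2=19  P3=46
Waiting times: P0=28, P1=25, P2=15, P3=31
Average waiting = (28+25+15+31) / 4 = 99/4 = 24.75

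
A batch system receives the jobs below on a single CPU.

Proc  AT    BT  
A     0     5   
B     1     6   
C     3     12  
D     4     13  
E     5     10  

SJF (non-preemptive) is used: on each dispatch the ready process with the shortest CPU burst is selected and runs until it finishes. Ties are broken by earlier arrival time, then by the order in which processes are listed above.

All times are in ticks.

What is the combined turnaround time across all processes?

Gantt: | A 0-5 | B 5-11 | E 11-21 | C 21-33 | D 33-46 |
Completion: A=5  B=11  C=33  D=46  E=21
Turnaround (C−A): A=5  B=10  C=30  D=42  E=16
Turnaround = completion − arrival: A=5, B=10, C=30, D=42, E=16
Total turnaround = 5 + 10 + 30 + 42 + 16 = 103

103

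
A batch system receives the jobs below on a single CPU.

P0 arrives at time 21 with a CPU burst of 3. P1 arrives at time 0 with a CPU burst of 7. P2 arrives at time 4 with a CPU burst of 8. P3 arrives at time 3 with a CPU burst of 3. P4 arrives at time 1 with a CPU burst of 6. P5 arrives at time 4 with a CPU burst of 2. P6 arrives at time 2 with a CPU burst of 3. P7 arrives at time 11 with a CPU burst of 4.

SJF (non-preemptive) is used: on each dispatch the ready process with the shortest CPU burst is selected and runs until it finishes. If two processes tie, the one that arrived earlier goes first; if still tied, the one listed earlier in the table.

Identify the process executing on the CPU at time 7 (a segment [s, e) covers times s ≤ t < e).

Schedule: | P1 0-7 | P5 7-9 | P6 9-12 | P3 12-15 | P7 15-19 | P4 19-25 | P0 25-28 | P2 28-36 |
Completion: P0=28  P1=7  P2=36  P3=15  P4=25  P5=9  P6=12  P7=19

P5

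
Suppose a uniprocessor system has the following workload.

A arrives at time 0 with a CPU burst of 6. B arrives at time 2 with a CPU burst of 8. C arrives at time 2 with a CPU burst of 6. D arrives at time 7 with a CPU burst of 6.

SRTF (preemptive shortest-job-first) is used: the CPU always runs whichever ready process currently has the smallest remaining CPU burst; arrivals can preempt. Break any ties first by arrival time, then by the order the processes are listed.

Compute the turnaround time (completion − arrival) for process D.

Gantt: | A 0-6 | C 6-12 | D 12-18 | B 18-26 |
Completion: A=6  B=26  C=12  D=18
Turnaround (C−A): A=6  B=24  C=10  D=11
Turnaround(D) = completion − arrival = 18 − 7 = 11

11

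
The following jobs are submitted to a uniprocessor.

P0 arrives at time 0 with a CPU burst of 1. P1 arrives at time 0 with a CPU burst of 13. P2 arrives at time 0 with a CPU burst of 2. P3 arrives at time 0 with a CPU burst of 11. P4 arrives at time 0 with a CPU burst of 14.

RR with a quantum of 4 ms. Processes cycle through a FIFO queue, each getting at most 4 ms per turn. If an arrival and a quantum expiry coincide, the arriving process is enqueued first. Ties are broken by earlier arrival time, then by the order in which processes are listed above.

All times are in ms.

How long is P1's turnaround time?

39

Timeline: | P0 0-1 | P1 1-5 | P2 5-7 | P3 7-11 | P4 11-15 | P1 15-19 | P3 19-23 | P4 23-27 | P1 27-31 | P3 31-34 | P4 34-38 | P1 38-39 | P4 39-41 |
Completion: P0=1  P1=39  P2=7  P3=34  P4=41
Turnaround(P1) = completion − arrival = 39 − 0 = 39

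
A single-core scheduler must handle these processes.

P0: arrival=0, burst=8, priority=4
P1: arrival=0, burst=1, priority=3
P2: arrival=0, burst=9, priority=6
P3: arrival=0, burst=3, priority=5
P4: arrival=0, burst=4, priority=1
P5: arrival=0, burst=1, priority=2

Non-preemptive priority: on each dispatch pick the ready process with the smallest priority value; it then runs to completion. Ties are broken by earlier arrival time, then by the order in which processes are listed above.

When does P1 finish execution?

6

Timeline: | P4 0-4 | P5 4-5 | P1 5-6 | P0 6-14 | P3 14-17 | P2 17-26 |
Completion: P0=14  P1=6  P2=26  P3=17  P4=4  P5=5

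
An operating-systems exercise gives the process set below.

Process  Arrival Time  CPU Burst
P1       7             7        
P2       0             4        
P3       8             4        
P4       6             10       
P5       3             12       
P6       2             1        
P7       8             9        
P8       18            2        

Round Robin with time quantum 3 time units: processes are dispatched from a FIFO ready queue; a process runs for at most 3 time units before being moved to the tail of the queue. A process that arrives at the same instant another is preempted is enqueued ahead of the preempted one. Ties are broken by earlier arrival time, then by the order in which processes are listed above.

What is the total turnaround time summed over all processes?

213

Timeline: | P2 0-3 | P6 3-4 | P5 4-7 | P2 7-8 | P4 8-11 | P1 11-14 | P5 14-17 | P3 17-20 | P7 20-23 | P4 23-26 | P1 26-29 | P5 29-32 | P8 32-34 | P3 34-35 | P7 35-38 | P4 38-41 | P1 41-42 | P5 42-45 | P7 45-48 | P4 48-49 |
Completion: P1=42  P2=8  P3=35  P4=49  P5=45  P6=4  P7=48  P8=34
Turnaround = completion − arrival: P1=35, P2=8, P3=27, P4=43, P5=42, P6=2, P7=40, P8=16
Total turnaround = 35 + 8 + 27 + 43 + 42 + 2 + 40 + 16 = 213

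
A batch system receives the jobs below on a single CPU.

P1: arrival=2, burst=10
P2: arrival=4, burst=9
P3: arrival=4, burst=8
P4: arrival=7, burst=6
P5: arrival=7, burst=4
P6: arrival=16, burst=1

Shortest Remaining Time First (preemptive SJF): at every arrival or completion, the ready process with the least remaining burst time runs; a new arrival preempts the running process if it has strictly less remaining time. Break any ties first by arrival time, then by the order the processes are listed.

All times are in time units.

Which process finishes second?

P1

Gantt: | idle 0-2 | P1 2-7 | P5 7-11 | P1 11-16 | P6 16-17 | P4 17-23 | P3 23-31 | P2 31-40 |
Completion: P1=16  P2=40  P3=31  P4=23  P5=11  P6=17
Turnaround (C−A): P1=14  P2=36  P3=27  P4=16  P5=4  P6=1
Finish order: P5 → P1 → P6 → P4 → P3 → P2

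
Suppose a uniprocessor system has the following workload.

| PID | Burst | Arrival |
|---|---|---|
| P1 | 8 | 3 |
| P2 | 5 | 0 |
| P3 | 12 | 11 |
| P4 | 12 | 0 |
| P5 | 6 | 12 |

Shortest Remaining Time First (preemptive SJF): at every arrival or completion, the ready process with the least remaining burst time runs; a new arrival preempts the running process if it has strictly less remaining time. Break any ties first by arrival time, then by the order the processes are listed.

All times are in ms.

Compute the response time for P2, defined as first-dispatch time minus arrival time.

0

Gantt: | P2 0-5 | P1 5-13 | P5 13-19 | P4 19-31 | P3 31-43 |
Completion: P1=13  P2=5  P3=43  P4=31  P5=19
Turnaround (C−A): P1=10  P2=5  P3=32  P4=31  P5=7
Response(P2) = first start − arrival = 0 − 0 = 0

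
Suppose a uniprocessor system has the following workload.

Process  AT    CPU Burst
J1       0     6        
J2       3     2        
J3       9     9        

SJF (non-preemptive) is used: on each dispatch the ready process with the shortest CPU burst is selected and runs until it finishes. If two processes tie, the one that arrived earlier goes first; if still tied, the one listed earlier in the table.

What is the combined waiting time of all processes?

3

Timeline: | J1 0-6 | J2 6-8 | idle 8-9 | J3 9-18 |
Completion: J1=6  J2=8  J3=18
Waiting = turnaround − burst: J1=0, J2=3, J3=0
Total waiting = 0 + 3 + 0 = 3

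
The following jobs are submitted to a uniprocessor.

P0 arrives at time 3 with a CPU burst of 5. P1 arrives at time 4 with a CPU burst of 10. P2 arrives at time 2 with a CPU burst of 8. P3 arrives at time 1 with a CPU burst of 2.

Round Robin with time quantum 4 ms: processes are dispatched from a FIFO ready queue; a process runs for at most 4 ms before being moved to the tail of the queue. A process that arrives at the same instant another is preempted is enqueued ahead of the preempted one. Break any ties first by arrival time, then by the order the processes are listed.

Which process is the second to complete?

P2

Timeline: | idle 0-1 | P3 1-3 | P2 3-7 | P0 7-11 | P1 11-15 | P2 15-19 | P0 19-20 | P1 20-26 |
Completion: P0=20  P1=26  P2=19  P3=3
Turnaround (C−A): P0=17  P1=22  P2=17  P3=2
Finish order: P3 → P2 → P0 → P1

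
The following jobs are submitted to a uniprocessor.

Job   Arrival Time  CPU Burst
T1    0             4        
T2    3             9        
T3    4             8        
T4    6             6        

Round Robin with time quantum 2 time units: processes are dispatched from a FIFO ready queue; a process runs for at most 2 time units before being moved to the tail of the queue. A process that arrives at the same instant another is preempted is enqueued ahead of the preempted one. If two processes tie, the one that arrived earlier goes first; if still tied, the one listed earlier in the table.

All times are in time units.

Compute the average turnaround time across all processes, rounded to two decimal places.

Schedule: | T1 0-4 | T2 4-6 | T3 6-8 | T4 8-10 | T2 10-12 | T3 12-14 | T4 14-16 | T2 16-18 | T3 18-20 | T4 20-22 | T2 22-24 | T3 24-26 | T2 26-27 |
Completion: T1=4  T2=27  T3=26  T4=22
Turnaround times: T1=4, T2=24, T3=22, T4=16
Average turnaround = (4+24+22+16) / 4 = 66/4 = 16.50

16.50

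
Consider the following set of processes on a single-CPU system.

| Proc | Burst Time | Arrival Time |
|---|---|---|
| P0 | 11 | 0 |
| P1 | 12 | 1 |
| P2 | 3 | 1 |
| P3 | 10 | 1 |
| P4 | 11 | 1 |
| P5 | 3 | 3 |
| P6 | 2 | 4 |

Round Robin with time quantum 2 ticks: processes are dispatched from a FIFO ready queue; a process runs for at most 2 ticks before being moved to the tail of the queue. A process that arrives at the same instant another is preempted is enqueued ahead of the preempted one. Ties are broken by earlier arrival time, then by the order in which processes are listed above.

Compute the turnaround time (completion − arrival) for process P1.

50

Gantt: | P0 0-2 | P1 2-4 | P2 4-6 | P3 6-8 | P4 8-10 | P0 10-12 | P5 12-14 | P6 14-16 | P1 16-18 | P2 18-19 | P3 19-21 | P4 21-23 | P0 23-25 | P5 25-26 | P1 26-28 | P3 28-30 | P4 30-32 | P0 32-34 | P1 34-36 | P3 36-38 | P4 38-40 | P0 40-42 | P1 42-44 | P3 44-46 | P4 46-48 | P0 48-49 | P1 49-51 | P4 51-52 |
Completion: P0=49  P1=51  P2=19  P3=46  P4=52  P5=26  P6=16
Turnaround(P1) = completion − arrival = 51 − 1 = 50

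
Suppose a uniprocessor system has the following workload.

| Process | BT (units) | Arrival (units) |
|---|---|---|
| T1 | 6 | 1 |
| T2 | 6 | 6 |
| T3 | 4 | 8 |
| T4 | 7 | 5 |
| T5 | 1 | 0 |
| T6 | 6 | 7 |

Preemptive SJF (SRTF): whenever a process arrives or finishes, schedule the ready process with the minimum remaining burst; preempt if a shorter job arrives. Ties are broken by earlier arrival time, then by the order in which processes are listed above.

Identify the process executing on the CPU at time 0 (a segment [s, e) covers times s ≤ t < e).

T5

Gantt: | T5 0-1 | T1 1-7 | T2 7-8 | T3 8-12 | T2 12-17 | T6 17-23 | T4 23-30 |
Completion: T1=7  T2=17  T3=12  T4=30  T5=1  T6=23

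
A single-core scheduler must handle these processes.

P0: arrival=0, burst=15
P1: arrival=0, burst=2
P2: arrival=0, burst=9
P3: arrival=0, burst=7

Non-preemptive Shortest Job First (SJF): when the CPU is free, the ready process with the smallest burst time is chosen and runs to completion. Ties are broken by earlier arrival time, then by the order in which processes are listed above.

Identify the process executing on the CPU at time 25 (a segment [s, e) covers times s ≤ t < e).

P0

Gantt: | P1 0-2 | P3 2-9 | P2 9-18 | P0 18-33 |
Completion: P0=33  P1=2  P2=18  P3=9
Turnaround (C−A): P0=33  P1=2  P2=18  P3=9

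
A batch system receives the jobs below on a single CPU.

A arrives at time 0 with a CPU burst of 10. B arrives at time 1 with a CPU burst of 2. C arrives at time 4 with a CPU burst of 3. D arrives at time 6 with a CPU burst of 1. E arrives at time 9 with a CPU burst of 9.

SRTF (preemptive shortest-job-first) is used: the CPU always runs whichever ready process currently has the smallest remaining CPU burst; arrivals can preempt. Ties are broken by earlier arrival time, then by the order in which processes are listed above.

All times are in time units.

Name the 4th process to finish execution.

A

Schedule: | A 0-1 | B 1-3 | A 3-4 | C 4-7 | D 7-8 | A 8-16 | E 16-25 |
Completion: A=16  B=3  C=7  D=8  E=25
Turnaround (C−A): A=16  B=2  C=3  D=2  E=16
Finish order: B → C → D → A → E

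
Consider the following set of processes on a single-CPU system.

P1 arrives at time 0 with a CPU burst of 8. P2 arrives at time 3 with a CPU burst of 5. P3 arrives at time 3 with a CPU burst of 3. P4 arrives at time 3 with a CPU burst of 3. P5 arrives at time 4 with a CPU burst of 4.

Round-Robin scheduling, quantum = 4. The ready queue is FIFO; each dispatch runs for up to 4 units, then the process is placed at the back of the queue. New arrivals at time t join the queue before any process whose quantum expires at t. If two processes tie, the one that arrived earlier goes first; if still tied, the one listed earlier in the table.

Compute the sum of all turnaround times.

75

Timeline: | P1 0-4 | P2 4-8 | P3 8-11 | P4 11-14 | P5 14-18 | P1 18-22 | P2 22-23 |
Completion: P1=22  P2=23  P3=11  P4=14  P5=18
Turnaround = completion − arrival: P1=22, P2=20, P3=8, P4=11, P5=14
Total turnaround = 22 + 20 + 8 + 11 + 14 = 75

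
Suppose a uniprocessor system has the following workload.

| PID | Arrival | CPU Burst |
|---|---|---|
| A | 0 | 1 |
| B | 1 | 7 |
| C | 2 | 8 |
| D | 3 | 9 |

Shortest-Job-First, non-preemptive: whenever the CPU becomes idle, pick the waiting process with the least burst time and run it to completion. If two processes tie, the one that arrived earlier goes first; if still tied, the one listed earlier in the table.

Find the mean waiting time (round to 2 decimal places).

Schedule: | A 0-1 | B 1-8 | C 8-16 | D 16-25 |
Completion: A=1  B=8  C=16  D=25
Turnaround (C−A): A=1  B=7  C=14  D=22
Waiting times: A=0, B=0, C=6, D=13
Average waiting = (0+0+6+13) / 4 = 19/4 = 4.75

4.75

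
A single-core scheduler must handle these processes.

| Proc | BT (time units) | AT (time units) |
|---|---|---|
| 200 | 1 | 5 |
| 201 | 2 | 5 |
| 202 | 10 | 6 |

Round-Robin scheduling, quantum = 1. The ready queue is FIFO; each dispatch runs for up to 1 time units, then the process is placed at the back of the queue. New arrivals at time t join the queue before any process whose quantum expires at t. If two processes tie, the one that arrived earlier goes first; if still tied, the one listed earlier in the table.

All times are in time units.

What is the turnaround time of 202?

12

Gantt: | idle 0-5 | 200 5-6 | 201 6-7 | 202 7-8 | 201 8-9 | 202 9-18 |
Completion: 200=6  201=9  202=18
Turnaround (C−A): 200=1  201=4  202=12
Turnaround(202) = completion − arrival = 18 − 6 = 12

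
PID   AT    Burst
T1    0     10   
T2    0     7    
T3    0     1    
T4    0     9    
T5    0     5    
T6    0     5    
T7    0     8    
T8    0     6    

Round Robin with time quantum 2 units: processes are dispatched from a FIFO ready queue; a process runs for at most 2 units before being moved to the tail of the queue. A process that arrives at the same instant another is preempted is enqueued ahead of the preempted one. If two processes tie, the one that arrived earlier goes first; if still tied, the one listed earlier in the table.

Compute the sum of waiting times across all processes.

261

Gantt: | T1 0-2 | T2 2-4 | T3 4-5 | T4 5-7 | T5 7-9 | T6 9-11 | T7 11-13 | T8 13-15 | T1 15-17 | T2 17-19 | T4 19-21 | T5 21-23 | T6 23-25 | T7 25-27 | T8 27-29 | T1 29-31 | T2 31-33 | T4 33-35 | T5 35-36 | T6 36-37 | T7 37-39 | T8 39-41 | T1 41-43 | T2 43-44 | T4 44-46 | T7 46-48 | T1 48-50 | T4 50-51 |
Completion: T1=50  T2=44  T3=5  T4=51  T5=36  T6=37  T7=48  T8=41
Waiting = turnaround − burst: T1=40, T2=37, T3=4, T4=42, T5=31, T6=32, T7=40, T8=35
Total waiting = 40 + 37 + 4 + 42 + 31 + 32 + 40 + 35 = 261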